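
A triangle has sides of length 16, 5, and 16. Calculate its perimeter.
Perimeter = sum of all sides
Perimeter = 16 + 5 + 16
Perimeter = 37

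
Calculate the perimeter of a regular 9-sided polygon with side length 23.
Perimeter = number of sides * side length
Perimeter = 9 * 23
Perimeter = 207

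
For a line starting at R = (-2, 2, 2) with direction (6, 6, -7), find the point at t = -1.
P(-1) = (-2 + 6(-1), 2 + 6(-1), 2 + (-7)(-1)) = (-8, -4, 9)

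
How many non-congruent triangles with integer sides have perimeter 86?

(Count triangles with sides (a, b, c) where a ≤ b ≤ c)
With a ≤ b ≤ c and a + b + c = 86, the triangle inequality a + b > c gives c < 86/2, so c ≤ 42.
Iterate a from 1 to ⌊p/3⌋ = 28; for each a, b ranges from a to ⌊(p−a)/2⌋ with c = p − a − b, keeping only c ≥ b.
Triples: (2, 42, 42), (3, 41, 42), (4, 40, 42), …
Count = 154 triangles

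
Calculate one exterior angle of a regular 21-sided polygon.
Exterior angle of a regular n-gon = 360/n
Exterior angle = 360/21
Exterior angle = 17.14 degrees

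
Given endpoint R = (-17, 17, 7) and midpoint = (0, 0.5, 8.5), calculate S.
S = (2×0 - (-17), 2×0.5 - 17, 2×8.5 - 7) = (17, -16, 10)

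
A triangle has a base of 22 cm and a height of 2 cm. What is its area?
Area = (1/2) * base * height
Area = (1/2) * 22 * 2
Area = 22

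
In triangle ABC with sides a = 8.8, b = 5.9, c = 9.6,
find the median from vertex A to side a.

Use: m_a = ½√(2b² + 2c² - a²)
m_a = ½√(2·5.9² + 2·9.6² - 8.8²)
m_a = ½√(69.62 + 184.32 - 77.44) = ½√176.5 = 6.643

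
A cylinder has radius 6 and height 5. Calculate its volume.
Volume = pi * r² * h
Volume = pi * 6² * 5
Volume = pi * 36 * 5
Volume = pi * 180
Volume = 565.49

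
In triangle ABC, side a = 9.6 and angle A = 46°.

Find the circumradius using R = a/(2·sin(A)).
R = a/(2·sin(A)) = 9.6/(2·sin(46°))
R = 9.6/(2·0.719340) = 9.6/1.438680 = 6.673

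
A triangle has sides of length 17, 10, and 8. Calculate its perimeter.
Perimeter = sum of all sides
Perimeter = 17 + 10 + 8
Perimeter = 35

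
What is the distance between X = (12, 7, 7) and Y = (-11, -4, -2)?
d = √[(-23)² + (-11)² + (-9)²] = √731 = 27.04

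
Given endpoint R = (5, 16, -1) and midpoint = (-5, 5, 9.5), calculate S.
S = (2×(-5) - 5, 2×5 - 16, 2×9.5 - (-1)) = (-15, -6, 20)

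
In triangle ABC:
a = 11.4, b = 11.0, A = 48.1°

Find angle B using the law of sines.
sin(B)/b = sin(A)/a
sin(B) = b·sin(A)/a = 11.0·sin(48.1°)/11.4 = 0.718195
B = arcsin(0.718195) = 45.91°  (b ≤ a, so B ≤ A and the acute solution is unique)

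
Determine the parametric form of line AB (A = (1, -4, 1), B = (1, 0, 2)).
Direction vector d = B - A = (0, 4, 1)
x = 1, y = -4 + 4t, z = 1 + t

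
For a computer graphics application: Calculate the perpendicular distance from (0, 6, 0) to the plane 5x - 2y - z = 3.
d = |5(0) + (-2)(6) + (-1)(0) - (3)| / √(5² + (-2)² + (-1)²) = 15/√30 = 2.739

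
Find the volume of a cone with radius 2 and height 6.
Volume = (1/3) * pi * r² * h
Volume = (1/3) * pi * 2² * 6
Volume = (1/3) * pi * 4 * 6
Volume = (1/3) * pi * 24
Volume = 25.13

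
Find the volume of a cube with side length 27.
Volume = s³
Volume = 27³
Volume = 19683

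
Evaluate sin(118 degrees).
sin(118 degrees) = 0.8829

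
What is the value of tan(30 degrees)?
tan(30 degrees) = sqrt(3)/3
Decimal approximation: 0.5774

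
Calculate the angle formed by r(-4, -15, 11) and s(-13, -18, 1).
r·s = 333, |r|² = 362, |s|² = 494
cos θ = 333/√178828 ≈ 0.7875
θ ≈ 38.05°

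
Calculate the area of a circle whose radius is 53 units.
Area = pi * r²
Area = pi * 53²
Area = pi * 2809
Area = 8824.73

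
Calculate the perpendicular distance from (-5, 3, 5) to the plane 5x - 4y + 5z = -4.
d = |5(-5) + (-4)(3) + 5(5) - (-4)| / √(5² + (-4)² + 5²) = 8/√66 = 0.9847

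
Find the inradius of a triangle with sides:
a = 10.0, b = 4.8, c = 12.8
s = (a+b+c)/2 = (10.0+4.8+12.8)/2 = 13.8
Area = √(s(s-a)(s-b)(s-c)) = √(13.8·3.8·9·1) = 21.7246
r = Area/s = 21.7246/13.8 = 1.574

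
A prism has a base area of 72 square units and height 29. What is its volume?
Volume = base area * height
Volume = 72 * 29
Volume = 2088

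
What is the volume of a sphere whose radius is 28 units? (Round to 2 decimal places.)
Volume = (4/3) * pi * r³
Volume = (4/3) * pi * 28³
Volume = (4/3) * pi * 21952
Volume = 91952.32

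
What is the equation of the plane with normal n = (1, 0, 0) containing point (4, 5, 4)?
d = n·P = (1)(4) + (0)(5) + (0)(4) = 4
Plane: x = 4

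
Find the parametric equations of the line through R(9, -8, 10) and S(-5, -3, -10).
Direction vector d = S - R = (-14, 5, -20)
x = 9 - 14t, y = -8 + 5t, z = 10 - 20t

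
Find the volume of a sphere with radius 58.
Volume = (4/3) * pi * r³
Volume = (4/3) * pi * 58³
Volume = (4/3) * pi * 195112
Volume = 817283.23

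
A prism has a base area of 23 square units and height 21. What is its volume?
Volume = base area * height
Volume = 23 * 21
Volume = 483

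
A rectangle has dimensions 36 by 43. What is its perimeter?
Perimeter = 2 * (length + width)
Perimeter = 2 * (36 + 43)
Perimeter = 2 * 79
Perimeter = 158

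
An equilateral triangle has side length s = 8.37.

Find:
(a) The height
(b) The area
(a) Height h = s·√3/2 = 8.37·√3/2 = 7.249
(b) Area = (√3/4)·s² = (√3/4)·8.37² = (√3/4)·70.0569 = 30.34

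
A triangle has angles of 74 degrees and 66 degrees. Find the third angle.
Sum of angles in a triangle = 180 degrees
Third angle = 180 - 74 - 66
Third angle = 40 degrees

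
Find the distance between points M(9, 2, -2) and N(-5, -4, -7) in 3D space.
d = √[(-14)² + (-6)² + (-5)²] = √257 = 16.03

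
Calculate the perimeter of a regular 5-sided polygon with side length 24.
Perimeter = number of sides * side length
Perimeter = 5 * 24
Perimeter = 120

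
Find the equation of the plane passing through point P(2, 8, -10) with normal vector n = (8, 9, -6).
d = n·P = (8)(2) + (9)(8) + (-6)(-10) = 148
Plane: 8x + 9y - 6z = 148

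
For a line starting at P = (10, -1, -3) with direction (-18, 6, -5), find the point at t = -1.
P(-1) = (10 + (-18)(-1), -1 + 6(-1), -3 + (-5)(-1)) = (28, -7, 2)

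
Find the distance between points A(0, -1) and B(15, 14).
Using the distance formula: d = sqrt((x₂-x₁)² + (y₂-y₁)²)
dx = 15 - 0 = 15
dy = 14 - (-1) = 15
d = sqrt(15² + 15²) = sqrt(225 + 225) = sqrt(450) = 21.21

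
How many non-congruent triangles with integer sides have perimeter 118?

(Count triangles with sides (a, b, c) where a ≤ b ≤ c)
With a ≤ b ≤ c and a + b + c = 118, the triangle inequality a + b > c gives c < 118/2, so c ≤ 58.
Iterate a from 1 to ⌊p/3⌋ = 39; for each a, b ranges from a to ⌊(p−a)/2⌋ with c = p − a − b, keeping only c ≥ b.
Triples: (2, 58, 58), (3, 57, 58), (4, 56, 58), …
Count = 290 triangles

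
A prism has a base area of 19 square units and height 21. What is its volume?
Volume = base area * height
Volume = 19 * 21
Volume = 399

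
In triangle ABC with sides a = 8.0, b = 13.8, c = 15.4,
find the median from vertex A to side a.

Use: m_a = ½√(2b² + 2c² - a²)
m_a = ½√(2·13.8² + 2·15.4² - 8.0²)
m_a = ½√(380.88 + 474.32 - 64) = ½√791.2 = 14.06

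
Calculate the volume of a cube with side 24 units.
Volume = s³
Volume = 24³
Volume = 13824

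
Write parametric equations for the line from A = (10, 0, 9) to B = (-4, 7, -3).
Direction vector d = B - A = (-14, 7, -12)
x = 10 - 14t, y = 0 + 7t, z = 9 - 12t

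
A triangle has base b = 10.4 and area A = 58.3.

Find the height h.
A = ½bh  →  h = 2A/b
h = 2·58.3/10.4 = 11.21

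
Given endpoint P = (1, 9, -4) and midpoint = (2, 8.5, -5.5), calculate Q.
Q = (2×2 - 1, 2×8.5 - 9, 2×(-5.5) - (-4)) = (3, 8, -7)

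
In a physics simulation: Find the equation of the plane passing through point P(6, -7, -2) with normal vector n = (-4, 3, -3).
d = n·P = (-4)(6) + (3)(-7) + (-3)(-2) = -39
Plane: -4x + 3y - 3z = -39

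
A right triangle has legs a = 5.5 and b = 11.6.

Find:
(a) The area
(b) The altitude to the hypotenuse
(a) Area = ½ab = ½·5.5·11.6 = 31.9
(b) Hypotenuse c = √(5.5² + 11.6²) = √164.81 = 12.8378
    Area = ½·c·h_c  →  h_c = 2·Area/c = 2·31.9/12.8378 = 4.97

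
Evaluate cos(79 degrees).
cos(79 degrees) = 0.1908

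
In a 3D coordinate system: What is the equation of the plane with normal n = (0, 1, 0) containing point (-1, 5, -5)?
d = n·P = (0)(-1) + (1)(5) + (0)(-5) = 5
Plane: y = 5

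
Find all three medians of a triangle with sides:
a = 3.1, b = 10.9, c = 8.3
Using m_x = ½√(2y² + 2z² - x²):
m_a = ½√(2·10.9² + 2·8.3² - 3.1²) = ½√365.79 = 9.563
m_b = ½√(2·3.1² + 2·8.3² - 10.9²) = ½√38.19 = 3.09
m_c = ½√(2·3.1² + 2·10.9² - 8.3²) = ½√187.95 = 6.855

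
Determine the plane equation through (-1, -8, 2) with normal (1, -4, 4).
d = n·P = (1)(-1) + (-4)(-8) + (4)(2) = 39
Plane: x - 4y + 4z = 39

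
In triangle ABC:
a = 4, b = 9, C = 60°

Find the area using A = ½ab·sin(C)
A = ½·4·9·sin(60°) = ½·36·0.866025 = 15.59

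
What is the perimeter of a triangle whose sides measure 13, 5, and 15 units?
Perimeter = sum of all sides
Perimeter = 13 + 5 + 15
Perimeter = 33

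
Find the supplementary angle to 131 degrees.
Supplementary angles sum to 180 degrees.
Other angle = 180 - 131
Other angle = 49 degrees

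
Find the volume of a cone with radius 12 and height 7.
Volume = (1/3) * pi * r² * h
Volume = (1/3) * pi * 12² * 7
Volume = (1/3) * pi * 144 * 7
Volume = (1/3) * pi * 1008
Volume = 1055.58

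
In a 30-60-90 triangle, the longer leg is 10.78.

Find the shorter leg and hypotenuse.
In a 30-60-90 triangle, sides are in ratio 1 : √3 : 2.
Long leg = short leg·√3  →  short leg = 10.78/√3 = 6.224
Hypotenuse = 2·(short leg) = 2·10.78/√3 = 12.45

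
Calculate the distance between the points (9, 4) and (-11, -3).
Using the distance formula: d = sqrt((x₂-x₁)² + (y₂-y₁)²)
dx = (-11) - 9 = -20
dy = (-3) - 4 = -7
d = sqrt((-20)² + (-7)²) = sqrt(400 + 49) = sqrt(449) = 21.19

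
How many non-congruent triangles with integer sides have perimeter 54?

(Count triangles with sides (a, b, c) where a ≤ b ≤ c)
With a ≤ b ≤ c and a + b + c = 54, the triangle inequality a + b > c gives c < 54/2, so c ≤ 26.
Iterate a from 1 to ⌊p/3⌋ = 18; for each a, b ranges from a to ⌊(p−a)/2⌋ with c = p − a − b, keeping only c ≥ b.
Triples: (2, 26, 26), (3, 25, 26), (4, 24, 26), …
Count = 61 triangles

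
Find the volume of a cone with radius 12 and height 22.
Volume = (1/3) * pi * r² * h
Volume = (1/3) * pi * 12² * 22
Volume = (1/3) * pi * 144 * 22
Volume = (1/3) * pi * 3168
Volume = 3317.52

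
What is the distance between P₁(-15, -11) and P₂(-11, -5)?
Using the distance formula: d = sqrt((x₂-x₁)² + (y₂-y₁)²)
dx = (-11) - (-15) = 4
dy = (-5) - (-11) = 6
d = sqrt(4² + 6²) = sqrt(16 + 36) = sqrt(52) = 7.21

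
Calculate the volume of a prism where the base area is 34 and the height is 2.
Volume = base area * height
Volume = 34 * 2
Volume = 68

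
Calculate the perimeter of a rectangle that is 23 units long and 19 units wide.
Perimeter = 2 * (length + width)
Perimeter = 2 * (23 + 19)
Perimeter = 2 * 42
Perimeter = 84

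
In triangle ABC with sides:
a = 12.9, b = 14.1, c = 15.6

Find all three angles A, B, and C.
By the law of cosines:
cos(A) = (b² + c² - a²)/(2bc) = 0.626841  →  A = 51.18°
cos(B) = (a² + c² - b²)/(2ac) = 0.524150  →  B = 58.39°
cos(C) = (a² + b² - c²)/(2ab) = 0.334983  →  C = 70.43°
Check: A + B + C = 180.0° ✓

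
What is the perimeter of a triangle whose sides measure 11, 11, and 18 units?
Perimeter = sum of all sides
Perimeter = 11 + 11 + 18
Perimeter = 40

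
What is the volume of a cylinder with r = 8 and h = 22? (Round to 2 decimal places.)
Volume = pi * r² * h
Volume = pi * 8² * 22
Volume = pi * 64 * 22
Volume = pi * 1408
Volume = 4423.36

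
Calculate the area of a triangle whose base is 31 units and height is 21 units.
Area = (1/2) * base * height
Area = (1/2) * 31 * 21
Area = 325.50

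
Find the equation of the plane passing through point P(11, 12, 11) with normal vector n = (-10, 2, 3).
d = n·P = (-10)(11) + (2)(12) + (3)(11) = -53
Plane: -10x + 2y + 3z = -53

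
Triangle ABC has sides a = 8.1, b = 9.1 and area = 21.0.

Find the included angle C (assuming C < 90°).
Area = ½ab·sin(C)  →  sin(C) = 2·Area/(ab)
sin(C) = 2·21.0/(8.1·9.1) = 0.569801
C = arcsin(0.569801) = 34.74°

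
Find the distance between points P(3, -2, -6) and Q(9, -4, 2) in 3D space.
d = √[(6)² + (-2)² + (8)²] = √104 = 10.2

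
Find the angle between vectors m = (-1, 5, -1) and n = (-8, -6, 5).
m·n = -27, |m|² = 27, |n|² = 125
cos θ = -27/√3375 ≈ -0.4648
θ ≈ 117.7°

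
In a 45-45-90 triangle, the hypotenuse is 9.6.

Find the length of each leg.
In a 45-45-90 triangle, hypotenuse = leg·√2  →  leg = hypotenuse/√2
leg = 9.6/√2 = 6.788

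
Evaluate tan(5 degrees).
tan(5 degrees) = 0.0875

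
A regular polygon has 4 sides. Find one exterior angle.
Exterior angle of a regular n-gon = 360/n
Exterior angle = 360/4
Exterior angle = 90 degrees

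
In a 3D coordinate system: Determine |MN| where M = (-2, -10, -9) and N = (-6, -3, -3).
d = √[(-4)² + (7)² + (6)²] = √101 = 10.05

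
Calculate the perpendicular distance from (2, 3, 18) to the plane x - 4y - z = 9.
d = |1(2) + (-4)(3) + (-1)(18) - (9)| / √(1² + (-4)² + (-1)²) = 37/√18 = 8.721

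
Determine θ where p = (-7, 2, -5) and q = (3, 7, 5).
p·q = -32, |p|² = 78, |q|² = 83
cos θ = -32/√6474 ≈ -0.3977
θ ≈ 113.4°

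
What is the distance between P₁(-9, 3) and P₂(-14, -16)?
Using the distance formula: d = sqrt((x₂-x₁)² + (y₂-y₁)²)
dx = (-14) - (-9) = -5
dy = (-16) - 3 = -19
d = sqrt((-5)² + (-19)²) = sqrt(25 + 361) = sqrt(386) = 19.65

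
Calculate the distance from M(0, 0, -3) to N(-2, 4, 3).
d = √[(-2)² + (4)² + (6)²] = √56 = 7.483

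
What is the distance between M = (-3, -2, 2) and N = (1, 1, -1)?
d = √[(4)² + (3)² + (-3)²] = √34 = 5.831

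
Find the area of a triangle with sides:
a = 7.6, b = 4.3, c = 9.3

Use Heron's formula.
s = (a+b+c)/2 = (7.6+4.3+9.3)/2 = 10.6
A = √(s(s-a)(s-b)(s-c)) = √(10.6·3·6.3·1.3)
A = √260.442 = 16.14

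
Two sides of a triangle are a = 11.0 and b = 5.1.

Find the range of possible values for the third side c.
By the triangle inequality: |a - b| < c < a + b
|11.0 - 5.1| < c < 11.0 + 5.1
5.9 < c < 16.1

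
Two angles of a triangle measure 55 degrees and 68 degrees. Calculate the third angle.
Sum of angles in a triangle = 180 degrees
Third angle = 180 - 55 - 68
Third angle = 57 degrees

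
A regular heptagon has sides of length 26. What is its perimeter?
Perimeter = number of sides * side length
Perimeter = 7 * 26
Perimeter = 182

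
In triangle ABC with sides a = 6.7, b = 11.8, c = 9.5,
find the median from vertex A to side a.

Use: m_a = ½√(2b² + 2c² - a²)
m_a = ½√(2·11.8² + 2·9.5² - 6.7²)
m_a = ½√(278.48 + 180.5 - 44.89) = ½√414.09 = 10.17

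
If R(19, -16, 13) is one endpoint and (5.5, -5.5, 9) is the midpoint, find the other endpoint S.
S = (2×5.5 - 19, 2×(-5.5) - (-16), 2×9 - 13) = (-8, 5, 5)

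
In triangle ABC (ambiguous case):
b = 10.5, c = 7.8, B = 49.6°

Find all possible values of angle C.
sin(C)/c = sin(B)/b  →  sin(C) = c·sin(B)/b = 7.8·sin(49.6°)/10.5 = 0.565714
C₁ = arcsin(0.565714) = 34.45°,  C₂ = 180° - C₁ = 145.55°
Check C₂: A = 180° - 49.6° - 145.55° = -15.15° ≤ 0, rejected
C = 34.45° (one solution)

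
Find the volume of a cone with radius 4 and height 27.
Volume = (1/3) * pi * r² * h
Volume = (1/3) * pi * 4² * 27
Volume = (1/3) * pi * 16 * 27
Volume = (1/3) * pi * 432
Volume = 452.39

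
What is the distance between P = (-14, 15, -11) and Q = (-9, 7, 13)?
d = √[(5)² + (-8)² + (24)²] = √665 = 25.79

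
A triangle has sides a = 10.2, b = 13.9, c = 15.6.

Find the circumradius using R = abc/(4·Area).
s = (a+b+c)/2 = 19.85
Area = √(s(s-a)(s-b)(s-c)) = √(19.85·9.65·5.95·4.25) = 69.598
R = abc/(4·Area) = (10.2·13.9·15.6)/(4·69.598) = 2211.768/278.392 = 7.945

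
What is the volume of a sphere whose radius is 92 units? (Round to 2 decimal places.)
Volume = (4/3) * pi * r³
Volume = (4/3) * pi * 92³
Volume = (4/3) * pi * 778688
Volume = 3261760.67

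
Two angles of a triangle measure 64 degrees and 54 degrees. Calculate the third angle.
Sum of angles in a triangle = 180 degrees
Third angle = 180 - 64 - 54
Third angle = 62 degrees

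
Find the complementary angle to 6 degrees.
Complementary angles sum to 90 degrees.
Other angle = 90 - 6
Other angle = 84 degrees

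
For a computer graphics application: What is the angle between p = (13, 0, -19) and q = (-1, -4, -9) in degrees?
p·q = 158, |p|² = 530, |q|² = 98
cos θ = 158/√51940 ≈ 0.6933
θ ≈ 46.11°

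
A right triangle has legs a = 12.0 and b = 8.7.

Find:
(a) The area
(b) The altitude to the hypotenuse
(a) Area = ½ab = ½·12.0·8.7 = 52.2
(b) Hypotenuse c = √(12.0² + 8.7²) = √219.69 = 14.8219
    Area = ½·c·h_c  →  h_c = 2·Area/c = 2·52.2/14.8219 = 7.044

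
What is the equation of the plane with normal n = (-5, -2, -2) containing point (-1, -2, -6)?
d = n·P = (-5)(-1) + (-2)(-2) + (-2)(-6) = 21
Plane: -5x - 2y - 2z = 21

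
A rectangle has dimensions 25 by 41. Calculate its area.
Area = length * width
Area = 25 * 41
Area = 1025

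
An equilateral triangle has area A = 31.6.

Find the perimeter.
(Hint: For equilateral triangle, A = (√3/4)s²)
A = (√3/4)s²  →  s² = 4A/√3 = 4·31.6/√3 = 72.9771
s = 8.54266
Perimeter = 3s = 25.63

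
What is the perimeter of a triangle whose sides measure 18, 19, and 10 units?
Perimeter = sum of all sides
Perimeter = 18 + 19 + 10
Perimeter = 47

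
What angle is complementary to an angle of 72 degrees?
Complementary angles sum to 90 degrees.
Other angle = 90 - 72
Other angle = 18 degrees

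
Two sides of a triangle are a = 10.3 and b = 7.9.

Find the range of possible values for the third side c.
By the triangle inequality: |a - b| < c < a + b
|10.3 - 7.9| < c < 10.3 + 7.9
2.4 < c < 18.2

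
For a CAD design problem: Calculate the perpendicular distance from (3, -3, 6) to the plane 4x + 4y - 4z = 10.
d = |4(3) + 4(-3) + (-4)(6) - (10)| / √(4² + 4² + (-4)²) = 34/√48 = 4.907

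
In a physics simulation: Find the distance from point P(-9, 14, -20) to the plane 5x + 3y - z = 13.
d = |5(-9) + 3(14) + (-1)(-20) - (13)| / √(5² + 3² + (-1)²) = 4/√35 = 0.6761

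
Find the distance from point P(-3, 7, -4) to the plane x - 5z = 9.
d = |1(-3) + 0(7) + (-5)(-4) - (9)| / √(1² + 0² + (-5)²) = 8/√26 = 1.569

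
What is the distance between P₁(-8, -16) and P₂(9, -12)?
Using the distance formula: d = sqrt((x₂-x₁)² + (y₂-y₁)²)
dx = 9 - (-8) = 17
dy = (-12) - (-16) = 4
d = sqrt(17² + 4²) = sqrt(289 + 16) = sqrt(305) = 17.46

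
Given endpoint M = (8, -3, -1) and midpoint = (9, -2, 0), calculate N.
N = (2×9 - 8, 2×(-2) - (-3), 2×0 - (-1)) = (10, -1, 1)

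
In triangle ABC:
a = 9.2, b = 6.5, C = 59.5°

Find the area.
Using A = ½ab·sin(C):
A = ½·9.2·6.5·sin(59.5°) = ½·59.8·0.861629 = 25.76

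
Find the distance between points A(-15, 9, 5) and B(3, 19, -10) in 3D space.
d = √[(18)² + (10)² + (-15)²] = √649 = 25.48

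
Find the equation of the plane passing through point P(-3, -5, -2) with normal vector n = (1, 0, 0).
d = n·P = (1)(-3) + (0)(-5) + (0)(-2) = -3
Plane: x = -3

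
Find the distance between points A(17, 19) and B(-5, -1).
Using the distance formula: d = sqrt((x₂-x₁)² + (y₂-y₁)²)
dx = (-5) - 17 = -22
dy = (-1) - 19 = -20
d = sqrt((-22)² + (-20)²) = sqrt(484 + 400) = sqrt(884) = 29.73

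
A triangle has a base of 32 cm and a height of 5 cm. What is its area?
Area = (1/2) * base * height
Area = (1/2) * 32 * 5
Area = 80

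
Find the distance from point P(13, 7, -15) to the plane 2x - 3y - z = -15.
d = |2(13) + (-3)(7) + (-1)(-15) - (-15)| / √(2² + (-3)² + (-1)²) = 35/√14 = 9.354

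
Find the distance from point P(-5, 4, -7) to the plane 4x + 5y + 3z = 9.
d = |4(-5) + 5(4) + 3(-7) - (9)| / √(4² + 5² + 3²) = 30/√50 = 4.243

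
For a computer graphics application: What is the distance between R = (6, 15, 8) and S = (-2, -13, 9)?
d = √[(-8)² + (-28)² + (1)²] = √849 = 29.14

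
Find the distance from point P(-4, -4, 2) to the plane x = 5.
d = |1(-4) + 0(-4) + 0(2) - (5)| / √(1² + 0² + 0²) = 9/√1 = 9.0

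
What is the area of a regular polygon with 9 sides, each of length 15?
For a regular 9-gon with side length s = 15:
Apothem a = s / (2*tan(pi/9)) = 15 / (2*tan(pi/9)) ≈ 20.6061
Perimeter P = 9 * 15 = 135
Area = (1/2) * P * a = (1/2) * 135 * 20.6061 = 1390.91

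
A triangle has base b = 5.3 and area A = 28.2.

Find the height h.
A = ½bh  →  h = 2A/b
h = 2·28.2/5.3 = 10.64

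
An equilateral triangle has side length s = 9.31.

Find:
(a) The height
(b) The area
(a) Height h = s·√3/2 = 9.31·√3/2 = 8.063
(b) Area = (√3/4)·s² = (√3/4)·9.31² = (√3/4)·86.6761 = 37.53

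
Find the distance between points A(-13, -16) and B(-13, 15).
Using the distance formula: d = sqrt((x₂-x₁)² + (y₂-y₁)²)
dx = (-13) - (-13) = 0
dy = 15 - (-16) = 31
d = sqrt(0² + 31²) = sqrt(0 + 961) = sqrt(961) = 31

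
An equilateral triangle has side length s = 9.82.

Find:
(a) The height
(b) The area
(a) Height h = s·√3/2 = 9.82·√3/2 = 8.504
(b) Area = (√3/4)·s² = (√3/4)·9.82² = (√3/4)·96.4324 = 41.76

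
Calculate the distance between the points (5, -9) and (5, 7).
Using the distance formula: d = sqrt((x₂-x₁)² + (y₂-y₁)²)
dx = 5 - 5 = 0
dy = 7 - (-9) = 16
d = sqrt(0² + 16²) = sqrt(0 + 256) = sqrt(256) = 16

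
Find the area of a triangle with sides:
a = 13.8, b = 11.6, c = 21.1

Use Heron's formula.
s = (a+b+c)/2 = (13.8+11.6+21.1)/2 = 23.25
A = √(s(s-a)(s-b)(s-c)) = √(23.25·9.45·11.65·2.15)
A = √5503.25 = 74.18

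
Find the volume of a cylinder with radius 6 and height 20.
Volume = pi * r² * h
Volume = pi * 6² * 20
Volume = pi * 36 * 20
Volume = pi * 720
Volume = 2261.95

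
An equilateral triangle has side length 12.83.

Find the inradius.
For an equilateral triangle, r = s/(2√3) where s is the side.
r = 12.83/(2√3) = 12.83/3.464102 = 3.704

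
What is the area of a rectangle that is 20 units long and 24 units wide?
Area = length * width
Area = 20 * 24
Area = 480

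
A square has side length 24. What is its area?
Area = s²
Area = 24²
Area = 576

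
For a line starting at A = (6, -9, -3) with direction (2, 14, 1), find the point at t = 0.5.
P(0.5) = (6 + 2(0.5), -9 + 14(0.5), -3 + 1(0.5)) = (7, -2, -2.5)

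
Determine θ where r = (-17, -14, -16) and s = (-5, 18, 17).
r·s = -439, |r|² = 741, |s|² = 638
cos θ = -439/√472758 ≈ -0.6385
θ ≈ 129.7°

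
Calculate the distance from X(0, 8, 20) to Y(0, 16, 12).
d = √[(0)² + (8)² + (-8)²] = √128 = 11.31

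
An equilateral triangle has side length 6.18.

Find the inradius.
For an equilateral triangle, r = s/(2√3) where s is the side.
r = 6.18/(2√3) = 6.18/3.464102 = 1.784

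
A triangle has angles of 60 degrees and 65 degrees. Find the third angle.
Sum of angles in a triangle = 180 degrees
Third angle = 180 - 60 - 65
Third angle = 55 degrees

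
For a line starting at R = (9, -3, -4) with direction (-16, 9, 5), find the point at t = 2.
P(2) = (9 + (-16)(2), -3 + 9(2), -4 + 5(2)) = (-23, 15, 6)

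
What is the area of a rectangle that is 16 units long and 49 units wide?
Area = length * width
Area = 16 * 49
Area = 784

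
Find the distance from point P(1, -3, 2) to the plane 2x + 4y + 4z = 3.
d = |2(1) + 4(-3) + 4(2) - (3)| / √(2² + 4² + 4²) = 5/√36 = 0.8333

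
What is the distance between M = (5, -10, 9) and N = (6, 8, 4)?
d = √[(1)² + (18)² + (-5)²] = √350 = 18.71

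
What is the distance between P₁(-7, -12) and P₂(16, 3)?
Using the distance formula: d = sqrt((x₂-x₁)² + (y₂-y₁)²)
dx = 16 - (-7) = 23
dy = 3 - (-12) = 15
d = sqrt(23² + 15²) = sqrt(529 + 225) = sqrt(754) = 27.46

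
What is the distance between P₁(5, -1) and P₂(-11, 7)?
Using the distance formula: d = sqrt((x₂-x₁)² + (y₂-y₁)²)
dx = (-11) - 5 = -16
dy = 7 - (-1) = 8
d = sqrt((-16)² + 8²) = sqrt(256 + 64) = sqrt(320) = 17.89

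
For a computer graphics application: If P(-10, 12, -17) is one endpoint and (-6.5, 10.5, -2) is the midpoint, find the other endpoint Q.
Q = (2×(-6.5) - (-10), 2×10.5 - 12, 2×(-2) - (-17)) = (-3, 9, 13)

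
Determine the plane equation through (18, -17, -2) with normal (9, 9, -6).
d = n·P = (9)(18) + (9)(-17) + (-6)(-2) = 21
Plane: 9x + 9y - 6z = 21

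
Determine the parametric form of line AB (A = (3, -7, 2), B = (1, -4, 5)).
Direction vector d = B - A = (-2, 3, 3)
x = 3 - 2t, y = -7 + 3t, z = 2 + 3t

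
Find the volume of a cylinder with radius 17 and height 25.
Volume = pi * r² * h
Volume = pi * 17² * 25
Volume = pi * 289 * 25
Volume = pi * 7225
Volume = 22698.01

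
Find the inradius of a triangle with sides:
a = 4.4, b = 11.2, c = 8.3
s = (a+b+c)/2 = (4.4+11.2+8.3)/2 = 11.95
Area = √(s(s-a)(s-b)(s-c)) = √(11.95·7.55·0.75·3.65) = 15.7157
r = Area/s = 15.7157/11.95 = 1.315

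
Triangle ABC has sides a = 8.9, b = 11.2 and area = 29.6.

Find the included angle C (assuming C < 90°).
Area = ½ab·sin(C)  →  sin(C) = 2·Area/(ab)
sin(C) = 2·29.6/(8.9·11.2) = 0.593900
C = arcsin(0.593900) = 36.43°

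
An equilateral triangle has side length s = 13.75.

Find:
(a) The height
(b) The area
(a) Height h = s·√3/2 = 13.75·√3/2 = 11.91
(b) Area = (√3/4)·s² = (√3/4)·13.75² = (√3/4)·189.062 = 81.87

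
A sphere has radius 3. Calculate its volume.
Volume = (4/3) * pi * r³
Volume = (4/3) * pi * 3³
Volume = (4/3) * pi * 27
Volume = 113.10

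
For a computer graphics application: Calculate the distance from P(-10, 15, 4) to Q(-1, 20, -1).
d = √[(9)² + (5)² + (-5)²] = √131 = 11.45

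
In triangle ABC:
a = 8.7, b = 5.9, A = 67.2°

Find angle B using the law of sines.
sin(B)/b = sin(A)/a
sin(B) = b·sin(A)/a = 5.9·sin(67.2°)/8.7 = 0.625172
B = arcsin(0.625172) = 38.69°  (b ≤ a, so B ≤ A and the acute solution is unique)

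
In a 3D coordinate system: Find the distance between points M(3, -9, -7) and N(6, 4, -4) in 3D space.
d = √[(3)² + (13)² + (3)²] = √187 = 13.67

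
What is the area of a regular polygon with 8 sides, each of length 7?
For a regular 8-gon with side length s = 7:
Apothem a = s / (2*tan(pi/8)) = 7 / (2*tan(pi/8)) ≈ 8.4497
Perimeter P = 8 * 7 = 56
Area = (1/2) * P * a = (1/2) * 56 * 8.4497 = 236.59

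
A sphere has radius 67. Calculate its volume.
Volume = (4/3) * pi * r³
Volume = (4/3) * pi * 67³
Volume = (4/3) * pi * 300763
Volume = 1259833.11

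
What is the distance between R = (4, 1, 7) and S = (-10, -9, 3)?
d = √[(-14)² + (-10)² + (-4)²] = √312 = 17.66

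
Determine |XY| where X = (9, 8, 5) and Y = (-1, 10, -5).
d = √[(-10)² + (2)² + (-10)²] = √204 = 14.28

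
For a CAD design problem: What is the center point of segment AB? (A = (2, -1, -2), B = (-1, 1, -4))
Midpoint = ((2-1)/2, (-1+1)/2, (-2-4)/2) = (0.5, 0, -3)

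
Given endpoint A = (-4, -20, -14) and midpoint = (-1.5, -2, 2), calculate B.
B = (2×(-1.5) - (-4), 2×(-2) - (-20), 2×2 - (-14)) = (1, 16, 18)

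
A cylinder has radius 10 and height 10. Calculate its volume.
Volume = pi * r² * h
Volume = pi * 10² * 10
Volume = pi * 100 * 10
Volume = pi * 1000
Volume = 3141.59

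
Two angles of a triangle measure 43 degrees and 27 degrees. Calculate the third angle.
Sum of angles in a triangle = 180 degrees
Third angle = 180 - 43 - 27
Third angle = 110 degrees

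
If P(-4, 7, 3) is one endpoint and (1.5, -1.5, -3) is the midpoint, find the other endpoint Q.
Q = (2×1.5 - (-4), 2×(-1.5) - 7, 2×(-3) - 3) = (7, -10, -9)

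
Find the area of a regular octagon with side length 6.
For a regular 8-gon with side length s = 6:
Apothem a = s / (2*tan(pi/8)) = 6 / (2*tan(pi/8)) ≈ 7.2426
Perimeter P = 8 * 6 = 48
Area = (1/2) * P * a = (1/2) * 48 * 7.2426 = 173.82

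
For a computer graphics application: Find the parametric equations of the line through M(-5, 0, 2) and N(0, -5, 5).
Direction vector d = N - M = (5, -5, 3)
x = -5 + 5t, y = 0 - 5t, z = 2 + 3t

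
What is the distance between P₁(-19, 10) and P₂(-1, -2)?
Using the distance formula: d = sqrt((x₂-x₁)² + (y₂-y₁)²)
dx = (-1) - (-19) = 18
dy = (-2) - 10 = -12
d = sqrt(18² + (-12)²) = sqrt(324 + 144) = sqrt(468) = 21.63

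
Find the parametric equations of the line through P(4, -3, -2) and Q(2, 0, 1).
Direction vector d = Q - P = (-2, 3, 3)
x = 4 - 2t, y = -3 + 3t, z = -2 + 3t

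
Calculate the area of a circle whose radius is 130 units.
Area = pi * r²
Area = pi * 130²
Area = pi * 16900
Area = 53092.92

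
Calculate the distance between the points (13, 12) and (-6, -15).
Using the distance formula: d = sqrt((x₂-x₁)² + (y₂-y₁)²)
dx = (-6) - 13 = -19
dy = (-15) - 12 = -27
d = sqrt((-19)² + (-27)²) = sqrt(361 + 729) = sqrt(1090) = 33.02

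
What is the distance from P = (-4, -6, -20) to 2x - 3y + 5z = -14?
d = |2(-4) + (-3)(-6) + 5(-20) - (-14)| / √(2² + (-3)² + 5²) = 76/√38 = 12.33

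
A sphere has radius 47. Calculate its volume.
Volume = (4/3) * pi * r³
Volume = (4/3) * pi * 47³
Volume = (4/3) * pi * 103823
Volume = 434892.77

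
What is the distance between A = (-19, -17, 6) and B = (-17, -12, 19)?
d = √[(2)² + (5)² + (13)²] = √198 = 14.07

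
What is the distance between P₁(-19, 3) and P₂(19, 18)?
Using the distance formula: d = sqrt((x₂-x₁)² + (y₂-y₁)²)
dx = 19 - (-19) = 38
dy = 18 - 3 = 15
d = sqrt(38² + 15²) = sqrt(1444 + 225) = sqrt(1669) = 40.85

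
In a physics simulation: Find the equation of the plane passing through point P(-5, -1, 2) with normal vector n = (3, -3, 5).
d = n·P = (3)(-5) + (-3)(-1) + (5)(2) = -2
Plane: 3x - 3y + 5z = -2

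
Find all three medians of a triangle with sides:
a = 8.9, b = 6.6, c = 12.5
Using m_x = ½√(2y² + 2z² - x²):
m_a = ½√(2·6.6² + 2·12.5² - 8.9²) = ½√320.41 = 8.95
m_b = ½√(2·8.9² + 2·12.5² - 6.6²) = ½√427.36 = 10.34
m_c = ½√(2·8.9² + 2·6.6² - 12.5²) = ½√89.29 = 4.725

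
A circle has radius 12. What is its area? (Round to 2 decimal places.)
Area = pi * r²
Area = pi * 12²
Area = pi * 144
Area = 452.39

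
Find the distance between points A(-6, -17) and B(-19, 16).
Using the distance formula: d = sqrt((x₂-x₁)² + (y₂-y₁)²)
dx = (-19) - (-6) = -13
dy = 16 - (-17) = 33
d = sqrt((-13)² + 33²) = sqrt(169 + 1089) = sqrt(1258) = 35.47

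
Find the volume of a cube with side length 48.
Volume = s³
Volume = 48³
Volume = 110592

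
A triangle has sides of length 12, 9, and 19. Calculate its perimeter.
Perimeter = sum of all sides
Perimeter = 12 + 9 + 19
Perimeter = 40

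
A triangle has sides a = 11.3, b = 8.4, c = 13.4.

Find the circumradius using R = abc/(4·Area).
s = (a+b+c)/2 = 16.55
Area = √(s(s-a)(s-b)(s-c)) = √(16.55·5.25·8.15·3.15) = 47.2294
R = abc/(4·Area) = (11.3·8.4·13.4)/(4·47.2294) = 1271.928/188.9176 = 6.733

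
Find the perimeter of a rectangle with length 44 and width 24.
Perimeter = 2 * (length + width)
Perimeter = 2 * (44 + 24)
Perimeter = 2 * 68
Perimeter = 136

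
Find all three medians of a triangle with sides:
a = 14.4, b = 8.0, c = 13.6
Using m_x = ½√(2y² + 2z² - x²):
m_a = ½√(2·8.0² + 2·13.6² - 14.4²) = ½√290.56 = 8.523
m_b = ½√(2·14.4² + 2·13.6² - 8.0²) = ½√720.64 = 13.42
m_c = ½√(2·14.4² + 2·8.0² - 13.6²) = ½√357.76 = 9.457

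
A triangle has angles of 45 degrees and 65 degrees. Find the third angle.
Sum of angles in a triangle = 180 degrees
Third angle = 180 - 45 - 65
Third angle = 70 degrees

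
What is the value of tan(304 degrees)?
tan(304 degrees) = -1.4826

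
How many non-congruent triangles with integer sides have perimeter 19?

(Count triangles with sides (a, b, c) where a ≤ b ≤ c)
With a ≤ b ≤ c and a + b + c = 19, the triangle inequality a + b > c gives c < 19/2, so c ≤ 9.
Iterate a from 1 to ⌊p/3⌋ = 6; for each a, b ranges from a to ⌊(p−a)/2⌋ with c = p − a − b, keeping only c ≥ b.
Triples: (1, 9, 9), (2, 8, 9), (3, 7, 9), …
Count = 10 triangles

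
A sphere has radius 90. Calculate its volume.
Volume = (4/3) * pi * r³
Volume = (4/3) * pi * 90³
Volume = (4/3) * pi * 729000
Volume = 3053628.06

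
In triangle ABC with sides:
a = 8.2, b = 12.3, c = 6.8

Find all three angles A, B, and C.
By the law of cosines:
cos(A) = (b² + c² - a²)/(2bc) = 0.778874  →  A = 38.84°
cos(B) = (a² + c² - b²)/(2ac) = -0.339042  →  B = 109.8°
cos(C) = (a² + b² - c²)/(2ab) = 0.854105  →  C = 31.34°
Check: A + B + C = 180.0° ✓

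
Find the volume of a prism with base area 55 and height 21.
Volume = base area * height
Volume = 55 * 21
Volume = 1155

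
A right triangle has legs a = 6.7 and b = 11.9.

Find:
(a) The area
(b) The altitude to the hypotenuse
(a) Area = ½ab = ½·6.7·11.9 = 39.865
(b) Hypotenuse c = √(6.7² + 11.9²) = √186.5 = 13.6565
    Area = ½·c·h_c  →  h_c = 2·Area/c = 2·39.865/13.6565 = 5.838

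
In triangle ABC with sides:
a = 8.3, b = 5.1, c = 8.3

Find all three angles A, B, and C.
By the law of cosines:
cos(A) = (b² + c² - a²)/(2bc) = 0.307229  →  A = 72.11°
cos(B) = (a² + c² - b²)/(2ac) = 0.811221  →  B = 35.78°
cos(C) = (a² + b² - c²)/(2ab) = 0.307229  →  C = 72.11°
Check: A + B + C = 180.0° ✓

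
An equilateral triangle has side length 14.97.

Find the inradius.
For an equilateral triangle, r = s/(2√3) where s is the side.
r = 14.97/(2√3) = 14.97/3.464102 = 4.321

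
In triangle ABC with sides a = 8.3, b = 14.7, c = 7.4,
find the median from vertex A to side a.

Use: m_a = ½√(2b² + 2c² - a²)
m_a = ½√(2·14.7² + 2·7.4² - 8.3²)
m_a = ½√(432.18 + 109.52 - 68.89) = ½√472.81 = 10.87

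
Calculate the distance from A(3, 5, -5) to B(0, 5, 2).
d = √[(-3)² + (0)² + (7)²] = √58 = 7.616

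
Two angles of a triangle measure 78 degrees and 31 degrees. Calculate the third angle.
Sum of angles in a triangle = 180 degrees
Third angle = 180 - 78 - 31
Third angle = 71 degrees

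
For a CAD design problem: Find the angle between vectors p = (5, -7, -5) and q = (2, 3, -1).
p·q = -6, |p|² = 99, |q|² = 14
cos θ = -6/√1386 ≈ -0.1612
θ ≈ 99.27°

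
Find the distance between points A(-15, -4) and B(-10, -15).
Using the distance formula: d = sqrt((x₂-x₁)² + (y₂-y₁)²)
dx = (-10) - (-15) = 5
dy = (-15) - (-4) = -11
d = sqrt(5² + (-11)²) = sqrt(25 + 121) = sqrt(146) = 12.08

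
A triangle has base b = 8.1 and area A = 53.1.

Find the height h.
A = ½bh  →  h = 2A/b
h = 2·53.1/8.1 = 13.11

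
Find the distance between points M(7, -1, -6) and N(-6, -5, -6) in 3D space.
d = √[(-13)² + (-4)² + (0)²] = √185 = 13.6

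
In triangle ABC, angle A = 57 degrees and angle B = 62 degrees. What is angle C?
Sum of angles in a triangle = 180 degrees
Third angle = 180 - 57 - 62
Third angle = 61 degrees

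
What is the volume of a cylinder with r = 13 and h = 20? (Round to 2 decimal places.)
Volume = pi * r² * h
Volume = pi * 13² * 20
Volume = pi * 169 * 20
Volume = pi * 3380
Volume = 10618.58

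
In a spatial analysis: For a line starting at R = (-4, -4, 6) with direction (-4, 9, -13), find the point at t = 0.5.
P(0.5) = (-4 + (-4)(0.5), -4 + 9(0.5), 6 + (-13)(0.5)) = (-6, 0.5, -0.5)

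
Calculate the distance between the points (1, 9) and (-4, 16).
Using the distance formula: d = sqrt((x₂-x₁)² + (y₂-y₁)²)
dx = (-4) - 1 = -5
dy = 16 - 9 = 7
d = sqrt((-5)² + 7²) = sqrt(25 + 49) = sqrt(74) = 8.60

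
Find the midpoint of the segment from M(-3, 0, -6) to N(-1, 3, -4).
Midpoint = ((-3-1)/2, (0+3)/2, (-6-4)/2) = (-2, 1.5, -5)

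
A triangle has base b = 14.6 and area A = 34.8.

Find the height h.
A = ½bh  →  h = 2A/b
h = 2·34.8/14.6 = 4.767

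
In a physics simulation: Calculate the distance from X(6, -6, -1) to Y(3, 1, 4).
d = √[(-3)² + (7)² + (5)²] = √83 = 9.11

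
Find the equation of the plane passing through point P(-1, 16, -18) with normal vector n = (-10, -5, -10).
d = n·P = (-10)(-1) + (-5)(16) + (-10)(-18) = 110
Plane: -10x - 5y - 10z = 110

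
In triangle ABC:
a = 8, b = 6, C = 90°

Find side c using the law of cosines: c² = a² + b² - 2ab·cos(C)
c² = 8² + 6² - 2·8·6·cos(90°)
c² = 64 + 36 - 96·0.0000 = 100
c = √100 = 10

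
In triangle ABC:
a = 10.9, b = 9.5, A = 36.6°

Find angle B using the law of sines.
sin(B)/b = sin(A)/a
sin(B) = b·sin(A)/a = 9.5·sin(36.6°)/10.9 = 0.519646
B = arcsin(0.519646) = 31.31°  (b ≤ a, so B ≤ A and the acute solution is unique)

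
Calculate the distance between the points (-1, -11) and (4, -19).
Using the distance formula: d = sqrt((x₂-x₁)² + (y₂-y₁)²)
dx = 4 - (-1) = 5
dy = (-19) - (-11) = -8
d = sqrt(5² + (-8)²) = sqrt(25 + 64) = sqrt(89) = 9.43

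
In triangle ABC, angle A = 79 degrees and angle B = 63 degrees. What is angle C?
Sum of angles in a triangle = 180 degrees
Third angle = 180 - 79 - 63
Third angle = 38 degrees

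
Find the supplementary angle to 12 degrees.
Supplementary angles sum to 180 degrees.
Other angle = 180 - 12
Other angle = 168 degrees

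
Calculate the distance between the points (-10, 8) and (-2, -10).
Using the distance formula: d = sqrt((x₂-x₁)² + (y₂-y₁)²)
dx = (-2) - (-10) = 8
dy = (-10) - 8 = -18
d = sqrt(8² + (-18)²) = sqrt(64 + 324) = sqrt(388) = 19.70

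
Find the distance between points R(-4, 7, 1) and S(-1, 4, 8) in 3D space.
d = √[(3)² + (-3)² + (7)²] = √67 = 8.185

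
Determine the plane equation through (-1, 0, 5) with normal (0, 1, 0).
d = n·P = (0)(-1) + (1)(0) + (0)(5) = 0
Plane: y = 0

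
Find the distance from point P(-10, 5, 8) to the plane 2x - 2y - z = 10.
d = |2(-10) + (-2)(5) + (-1)(8) - (10)| / √(2² + (-2)² + (-1)²) = 48/√9 = 16.0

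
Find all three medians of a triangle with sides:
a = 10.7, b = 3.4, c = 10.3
Using m_x = ½√(2y² + 2z² - x²):
m_a = ½√(2·3.4² + 2·10.3² - 10.7²) = ½√120.81 = 5.496
m_b = ½√(2·10.7² + 2·10.3² - 3.4²) = ½√429.6 = 10.36
m_c = ½√(2·10.7² + 2·3.4² - 10.3²) = ½√146.01 = 6.042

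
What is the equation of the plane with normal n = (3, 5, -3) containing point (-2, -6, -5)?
d = n·P = (3)(-2) + (5)(-6) + (-3)(-5) = -21
Plane: 3x + 5y - 3z = -21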